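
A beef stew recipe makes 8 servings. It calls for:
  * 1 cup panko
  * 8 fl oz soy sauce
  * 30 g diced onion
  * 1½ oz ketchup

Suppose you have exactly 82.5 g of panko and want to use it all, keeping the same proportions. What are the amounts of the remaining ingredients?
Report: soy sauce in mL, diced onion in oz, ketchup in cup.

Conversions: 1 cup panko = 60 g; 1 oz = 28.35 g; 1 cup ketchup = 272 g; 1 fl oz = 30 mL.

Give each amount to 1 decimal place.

soy sauce: 330.0 mL; diced onion: 1.5 oz; ketchup: 0.2 cup

The original recipe has 60 g of panko, so the scaling factor is 82.5 ÷ 60 = 11/8 = 1.375.
soy sauce: 8 fl oz × 11/8 × 30 mL/fl oz = 330.0 mL
diced onion: 30 g × 11/8 ÷ 28.35 g/oz ≈ 1.5 oz
ketchup: 1.5 oz × 11/8 × 28.35 g/oz ÷ 272 g/cup ≈ 0.2 cup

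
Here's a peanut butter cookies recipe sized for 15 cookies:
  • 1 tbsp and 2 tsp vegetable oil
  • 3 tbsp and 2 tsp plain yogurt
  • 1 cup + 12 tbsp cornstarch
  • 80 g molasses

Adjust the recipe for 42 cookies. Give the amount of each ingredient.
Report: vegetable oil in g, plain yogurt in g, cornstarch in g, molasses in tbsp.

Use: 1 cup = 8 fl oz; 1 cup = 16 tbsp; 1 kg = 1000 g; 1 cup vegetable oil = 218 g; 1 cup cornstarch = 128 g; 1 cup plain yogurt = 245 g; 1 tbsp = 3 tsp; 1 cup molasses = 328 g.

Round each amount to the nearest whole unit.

vegetable oil: 64 g; plain yogurt: 157 g; cornstarch: 627 g; molasses: 11 tbsp

Scaling factor: 42/15 = 14/5 = 2.8.
vegetable oil: (1 tbsp + 2 tsp = 5/3 tbsp) × 14/5 ÷ 16 tbsp/cup × 218 g/cup ≈ 64 g
plain yogurt: (3 tbsp + 2 tsp = 11/3 tbsp) × 14/5 ÷ 16 tbsp/cup × 245 g/cup ≈ 157 g
cornstarch: (1 cup + 12 tbsp = 1.75 cup) × 14/5 × 128 g/cup ≈ 627 g
molasses: 80 g × 14/5 ÷ 328 g/cup × 16 tbsp/cup ≈ 11 tbsp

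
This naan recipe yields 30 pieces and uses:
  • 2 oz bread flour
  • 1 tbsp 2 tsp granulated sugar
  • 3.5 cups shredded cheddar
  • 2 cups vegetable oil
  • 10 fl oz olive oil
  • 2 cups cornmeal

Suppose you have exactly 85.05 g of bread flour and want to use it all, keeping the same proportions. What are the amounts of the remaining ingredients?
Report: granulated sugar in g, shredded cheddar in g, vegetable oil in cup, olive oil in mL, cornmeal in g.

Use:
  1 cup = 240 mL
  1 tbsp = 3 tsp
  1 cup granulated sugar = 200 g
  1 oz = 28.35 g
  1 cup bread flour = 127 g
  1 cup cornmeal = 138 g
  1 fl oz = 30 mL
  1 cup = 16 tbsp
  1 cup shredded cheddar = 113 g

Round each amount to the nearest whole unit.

The original recipe has 56.7 g of bread flour, so the scaling factor is 85.05 ÷ 56.7 = 3/2 = 1.5.
granulated sugar: (1 tbsp + 2 tsp = 5/3 tbsp) × 3/2 ÷ 16 tbsp/cup × 200 g/cup ≈ 31 g
shredded cheddar: 3.5 cup × 3/2 × 113 g/cup ≈ 593 g
vegetable oil: 2 cup × 3/2 = 3 cup
olive oil: 10 fl oz × 3/2 × 30 mL/fl oz = 450 mL
cornmeal: 2 cup × 3/2 × 138 g/cup = 414 g

granulated sugar: 31 g; shredded cheddar: 593 g; vegetable oil: 3 cup; olive oil: 450 mL; cornmeal: 414 g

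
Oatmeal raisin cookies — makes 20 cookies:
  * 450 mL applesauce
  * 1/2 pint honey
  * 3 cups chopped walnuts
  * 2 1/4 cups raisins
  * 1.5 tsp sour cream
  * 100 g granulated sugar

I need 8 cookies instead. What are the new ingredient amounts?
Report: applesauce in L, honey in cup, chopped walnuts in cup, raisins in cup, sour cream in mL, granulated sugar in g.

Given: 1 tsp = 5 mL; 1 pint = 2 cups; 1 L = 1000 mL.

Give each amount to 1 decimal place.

Scaling factor: 8/20 = 2/5 = 0.4.
applesauce: 450 mL × 2/5 ÷ 1000 mL/L ≈ 0.2 L
honey: 0.5 pint × 2/5 × 2 cup/pint = 0.4 cup
chopped walnuts: 3 cup × 2/5 = 1.2 cup
raisins: 2.25 cup × 2/5 = 0.9 cup
sour cream: 1.5 tsp × 2/5 × 5 mL/tsp = 3.0 mL
granulated sugar: 100 g × 2/5 = 40.0 g

applesauce: 0.2 L; honey: 0.4 cup; chopped walnuts: 1.2 cup; raisins: 0.9 cup; sour cream: 3.0 mL; granulated sugar: 40.0 g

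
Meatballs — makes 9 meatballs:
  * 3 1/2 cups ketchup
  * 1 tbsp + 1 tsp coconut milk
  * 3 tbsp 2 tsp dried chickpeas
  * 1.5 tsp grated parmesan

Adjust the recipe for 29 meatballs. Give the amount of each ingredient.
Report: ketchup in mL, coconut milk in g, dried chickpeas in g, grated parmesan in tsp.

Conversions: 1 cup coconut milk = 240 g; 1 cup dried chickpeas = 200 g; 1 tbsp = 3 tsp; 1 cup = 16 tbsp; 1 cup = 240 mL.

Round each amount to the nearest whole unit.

ketchup: 2707 mL; coconut milk: 64 g; dried chickpeas: 148 g; grated parmesan: 5 tsp

Scaling factor: 29/9.
ketchup: 3.5 cup × 29/9 × 240 mL/cup ≈ 2707 mL
coconut milk: (1 tbsp + 1 tsp = 4/3 tbsp) × 29/9 ÷ 16 tbsp/cup × 240 g/cup ≈ 64 g
dried chickpeas: (3 tbsp + 2 tsp = 11/3 tbsp) × 29/9 ÷ 16 tbsp/cup × 200 g/cup ≈ 148 g
grated parmesan: 1.5 tsp × 29/9 ≈ 5 tsp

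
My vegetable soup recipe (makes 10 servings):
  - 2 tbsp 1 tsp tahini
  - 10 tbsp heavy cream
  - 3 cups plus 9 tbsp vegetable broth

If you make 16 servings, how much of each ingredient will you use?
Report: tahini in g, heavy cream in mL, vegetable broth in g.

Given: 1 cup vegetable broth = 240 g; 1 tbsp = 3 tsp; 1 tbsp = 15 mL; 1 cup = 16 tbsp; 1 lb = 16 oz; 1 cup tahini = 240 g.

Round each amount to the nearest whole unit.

tahini: 56 g; heavy cream: 240 mL; vegetable broth: 1368 g

Scaling factor: 16/10 = 8/5 = 1.6.
tahini: (2 tbsp + 1 tsp = 7/3 tbsp) × 8/5 ÷ 16 tbsp/cup × 240 g/cup = 56 g
heavy cream: 10 tbsp × 8/5 × 15 mL/tbsp = 240 mL
vegetable broth: (3 cup + 9 tbsp = 3.5625 cup) × 8/5 × 240 g/cup = 1368 g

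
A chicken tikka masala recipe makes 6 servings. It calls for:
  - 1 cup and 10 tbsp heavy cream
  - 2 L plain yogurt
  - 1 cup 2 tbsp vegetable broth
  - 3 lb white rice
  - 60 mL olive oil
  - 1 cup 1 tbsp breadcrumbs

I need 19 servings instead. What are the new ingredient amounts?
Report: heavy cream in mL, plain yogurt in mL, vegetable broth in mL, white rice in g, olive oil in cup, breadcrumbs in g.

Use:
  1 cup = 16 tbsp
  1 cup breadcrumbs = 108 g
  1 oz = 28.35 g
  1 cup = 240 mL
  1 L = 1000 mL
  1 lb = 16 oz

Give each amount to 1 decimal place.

heavy cream: 1235.0 mL; plain yogurt: 6333.3 mL; vegetable broth: 855.0 mL; white rice: 4309.2 g; olive oil: 0.8 cup; breadcrumbs: 363.4 g

Scaling factor: 19/6.
heavy cream: (1 cup + 10 tbsp = 1.625 cup) × 19/6 × 240 mL/cup = 1235.0 mL
plain yogurt: 2 L × 19/6 × 1000 mL/L ≈ 6333.3 mL
vegetable broth: (1 cup + 2 tbsp = 1.125 cup) × 19/6 × 240 mL/cup = 855.0 mL
white rice: 3 lb × 19/6 × 16 oz/lb × 28.35 g/oz = 4309.2 g
olive oil: 60 mL × 19/6 ÷ 240 mL/cup ≈ 0.8 cup
breadcrumbs: (1 cup + 1 tbsp = 1.0625 cup) × 19/6 × 108 g/cup ≈ 363.4 g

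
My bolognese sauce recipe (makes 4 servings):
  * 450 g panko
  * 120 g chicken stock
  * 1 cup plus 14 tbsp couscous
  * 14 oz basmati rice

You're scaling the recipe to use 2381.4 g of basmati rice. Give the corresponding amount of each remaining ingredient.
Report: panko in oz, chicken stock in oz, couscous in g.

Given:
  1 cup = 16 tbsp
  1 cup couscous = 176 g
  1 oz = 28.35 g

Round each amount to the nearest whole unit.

panko: 95 oz; chicken stock: 25 oz; couscous: 1980 g

The original recipe has 396.9 g of basmati rice, so the scaling factor is 2381.4 ÷ 396.9 = 6.
panko: 450 g × 6 ÷ 28.35 g/oz ≈ 95 oz
chicken stock: 120 g × 6 ÷ 28.35 g/oz ≈ 25 oz
couscous: (1 cup + 14 tbsp = 1.875 cup) × 6 × 176 g/cup = 1980 g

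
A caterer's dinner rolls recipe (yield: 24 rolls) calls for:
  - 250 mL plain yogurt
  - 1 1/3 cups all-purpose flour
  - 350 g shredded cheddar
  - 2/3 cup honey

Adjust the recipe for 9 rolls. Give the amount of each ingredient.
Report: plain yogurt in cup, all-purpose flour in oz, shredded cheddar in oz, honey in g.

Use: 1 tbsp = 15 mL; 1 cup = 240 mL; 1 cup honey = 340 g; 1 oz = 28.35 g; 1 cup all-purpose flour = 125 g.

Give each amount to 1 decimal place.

Scaling factor: 9/24 = 3/8 = 0.375.
plain yogurt: 250 mL × 3/8 ÷ 240 mL/cup ≈ 0.4 cup
all-purpose flour: 4/3 cup × 3/8 × 125 g/cup ÷ 28.35 g/oz ≈ 2.2 oz
shredded cheddar: 350 g × 3/8 ÷ 28.35 g/oz ≈ 4.6 oz
honey: 2/3 cup × 3/8 × 340 g/cup = 85.0 g

plain yogurt: 0.4 cup; all-purpose flour: 2.2 oz; shredded cheddar: 4.6 oz; honey: 85.0 g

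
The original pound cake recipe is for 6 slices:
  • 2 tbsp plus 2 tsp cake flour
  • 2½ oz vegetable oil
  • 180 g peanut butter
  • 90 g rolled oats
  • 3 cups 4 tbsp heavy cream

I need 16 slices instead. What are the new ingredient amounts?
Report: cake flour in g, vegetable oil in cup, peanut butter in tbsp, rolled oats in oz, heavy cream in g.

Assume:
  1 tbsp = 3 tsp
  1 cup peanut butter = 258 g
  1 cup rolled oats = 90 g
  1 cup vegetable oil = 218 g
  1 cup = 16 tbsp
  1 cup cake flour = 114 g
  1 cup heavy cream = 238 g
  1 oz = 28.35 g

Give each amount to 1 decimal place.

Scaling factor: 16/6 = 8/3.
cake flour: (2 tbsp + 2 tsp = 8/3 tbsp) × 8/3 ÷ 16 tbsp/cup × 114 g/cup ≈ 50.7 g
vegetable oil: 2.5 oz × 8/3 × 28.35 g/oz ÷ 218 g/cup ≈ 0.9 cup
peanut butter: 180 g × 8/3 ÷ 258 g/cup × 16 tbsp/cup ≈ 29.8 tbsp
rolled oats: 90 g × 8/3 ÷ 28.35 g/oz ≈ 8.5 oz
heavy cream: (3 cup + 4 tbsp = 3.25 cup) × 8/3 × 238 g/cup ≈ 2062.7 g

cake flour: 50.7 g; vegetable oil: 0.9 cup; peanut butter: 29.8 tbsp; rolled oats: 8.5 oz; heavy cream: 2062.7 g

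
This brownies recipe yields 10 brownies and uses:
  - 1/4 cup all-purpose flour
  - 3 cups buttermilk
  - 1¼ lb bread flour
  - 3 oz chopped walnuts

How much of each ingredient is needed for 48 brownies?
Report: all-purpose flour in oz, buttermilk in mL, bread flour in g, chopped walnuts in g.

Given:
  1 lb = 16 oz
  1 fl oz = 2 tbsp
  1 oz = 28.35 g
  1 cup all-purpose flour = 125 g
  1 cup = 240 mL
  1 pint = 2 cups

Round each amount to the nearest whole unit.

all-purpose flour: 5 oz; buttermilk: 3456 mL; bread flour: 2722 g; chopped walnuts: 408 g

Scaling factor: 48/10 = 24/5 = 4.8.
all-purpose flour: 0.25 cup × 24/5 × 125 g/cup ÷ 28.35 g/oz ≈ 5 oz
buttermilk: 3 cup × 24/5 × 240 mL/cup = 3456 mL
bread flour: 1.25 lb × 24/5 × 16 oz/lb × 28.35 g/oz ≈ 2722 g
chopped walnuts: 3 oz × 24/5 × 28.35 g/oz ≈ 408 g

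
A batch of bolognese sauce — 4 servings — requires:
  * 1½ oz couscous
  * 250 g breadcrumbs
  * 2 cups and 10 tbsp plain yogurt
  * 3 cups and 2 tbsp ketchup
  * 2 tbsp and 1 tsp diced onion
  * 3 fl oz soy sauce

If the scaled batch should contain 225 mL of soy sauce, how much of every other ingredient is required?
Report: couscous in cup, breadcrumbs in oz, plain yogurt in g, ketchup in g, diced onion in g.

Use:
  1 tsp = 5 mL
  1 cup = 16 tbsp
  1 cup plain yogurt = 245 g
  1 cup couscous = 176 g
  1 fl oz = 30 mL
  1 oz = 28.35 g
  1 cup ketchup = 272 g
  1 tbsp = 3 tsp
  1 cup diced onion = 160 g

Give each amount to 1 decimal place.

The original recipe has 90 mL of soy sauce, so the scaling factor is 225 ÷ 90 = 5/2 = 2.5.
couscous: 1.5 oz × 5/2 × 28.35 g/oz ÷ 176 g/cup ≈ 0.6 cup
breadcrumbs: 250 g × 5/2 ÷ 28.35 g/oz ≈ 22.0 oz
plain yogurt: (2 cup + 10 tbsp = 2.625 cup) × 5/2 × 245 g/cup ≈ 1607.8 g
ketchup: (3 cup + 2 tbsp = 3.125 cup) × 5/2 × 272 g/cup = 2125.0 g
diced onion: (2 tbsp + 1 tsp = 7/3 tbsp) × 5/2 ÷ 16 tbsp/cup × 160 g/cup ≈ 58.3 g

couscous: 0.6 cup; breadcrumbs: 22.0 oz; plain yogurt: 1607.8 g; ketchup: 2125.0 g; diced onion: 58.3 g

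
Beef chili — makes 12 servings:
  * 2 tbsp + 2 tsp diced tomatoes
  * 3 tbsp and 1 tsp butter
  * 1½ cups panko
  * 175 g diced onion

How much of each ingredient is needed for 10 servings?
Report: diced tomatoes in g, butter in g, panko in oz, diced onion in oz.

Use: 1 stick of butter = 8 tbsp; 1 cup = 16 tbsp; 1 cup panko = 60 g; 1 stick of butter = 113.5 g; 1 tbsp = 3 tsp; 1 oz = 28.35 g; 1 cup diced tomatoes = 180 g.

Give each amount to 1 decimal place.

diced tomatoes: 25.0 g; butter: 39.4 g; panko: 2.6 oz; diced onion: 5.1 oz

Scaling factor: 10/12 = 5/6.
diced tomatoes: (2 tbsp + 2 tsp = 8/3 tbsp) × 5/6 ÷ 16 tbsp/cup × 180 g/cup = 25.0 g
butter: (3 tbsp + 1 tsp = 10/3 tbsp) × 5/6 ÷ 8 tbsp/stick × 113.5 g/stick ≈ 39.4 g
panko: 1.5 cup × 5/6 × 60 g/cup ÷ 28.35 g/oz ≈ 2.6 oz
diced onion: 175 g × 5/6 ÷ 28.35 g/oz ≈ 5.1 oz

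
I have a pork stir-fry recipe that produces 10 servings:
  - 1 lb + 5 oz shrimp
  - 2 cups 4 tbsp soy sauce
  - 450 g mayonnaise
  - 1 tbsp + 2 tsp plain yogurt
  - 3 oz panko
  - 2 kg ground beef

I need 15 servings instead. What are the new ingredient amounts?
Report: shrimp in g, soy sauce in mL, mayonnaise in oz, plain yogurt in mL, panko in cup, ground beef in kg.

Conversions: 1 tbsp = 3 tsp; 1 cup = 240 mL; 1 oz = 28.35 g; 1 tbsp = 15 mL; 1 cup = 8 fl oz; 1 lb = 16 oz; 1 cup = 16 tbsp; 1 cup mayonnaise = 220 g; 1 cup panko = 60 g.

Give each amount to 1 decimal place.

Scaling factor: 15/10 = 3/2 = 1.5.
shrimp: (1 lb + 5 oz = 1.3125 lb) × 3/2 × 16 oz/lb × 28.35 g/oz ≈ 893.0 g
soy sauce: (2 cup + 4 tbsp = 2.25 cup) × 3/2 × 240 mL/cup = 810.0 mL
mayonnaise: 450 g × 3/2 ÷ 28.35 g/oz ≈ 23.8 oz
plain yogurt: (1 tbsp + 2 tsp = 5/3 tbsp) × 3/2 × 15 mL/tbsp = 37.5 mL
panko: 3 oz × 3/2 × 28.35 g/oz ÷ 60 g/cup ≈ 2.1 cup
ground beef: 2 kg × 3/2 = 3.0 kg

shrimp: 893.0 g; soy sauce: 810.0 mL; mayonnaise: 23.8 oz; plain yogurt: 37.5 mL; panko: 2.1 cup; ground beef: 3.0 kg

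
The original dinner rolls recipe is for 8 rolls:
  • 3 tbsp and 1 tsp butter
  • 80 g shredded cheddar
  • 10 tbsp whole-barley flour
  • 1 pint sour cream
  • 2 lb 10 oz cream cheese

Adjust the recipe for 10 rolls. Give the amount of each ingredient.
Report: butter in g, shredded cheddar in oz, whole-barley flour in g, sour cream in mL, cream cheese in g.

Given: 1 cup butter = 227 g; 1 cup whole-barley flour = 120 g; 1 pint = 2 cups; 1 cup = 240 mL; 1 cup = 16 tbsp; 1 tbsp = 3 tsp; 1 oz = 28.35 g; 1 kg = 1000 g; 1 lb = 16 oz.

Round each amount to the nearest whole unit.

butter: 59 g; shredded cheddar: 4 oz; whole-barley flour: 94 g; sour cream: 600 mL; cream cheese: 1488 g

Scaling factor: 10/8 = 5/4 = 1.25.
butter: (3 tbsp + 1 tsp = 10/3 tbsp) × 5/4 ÷ 16 tbsp/cup × 227 g/cup ≈ 59 g
shredded cheddar: 80 g × 5/4 ÷ 28.35 g/oz ≈ 4 oz
whole-barley flour: 10 tbsp × 5/4 ÷ 16 tbsp/cup × 120 g/cup ≈ 94 g
sour cream: 1 pint × 5/4 × 2 cup/pint × 240 mL/cup = 600 mL
cream cheese: (2 lb + 10 oz = 2.625 lb) × 5/4 × 16 oz/lb × 28.35 g/oz ≈ 1488 g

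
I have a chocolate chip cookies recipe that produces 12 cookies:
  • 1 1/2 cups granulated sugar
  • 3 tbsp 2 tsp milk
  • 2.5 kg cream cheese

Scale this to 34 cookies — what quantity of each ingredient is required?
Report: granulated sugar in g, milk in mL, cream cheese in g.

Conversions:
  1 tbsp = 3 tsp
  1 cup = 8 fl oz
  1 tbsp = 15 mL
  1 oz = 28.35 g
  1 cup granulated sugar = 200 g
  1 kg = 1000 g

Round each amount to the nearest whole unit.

Scaling factor: 34/12 = 17/6.
granulated sugar: 1.5 cup × 17/6 × 200 g/cup = 850 g
milk: (3 tbsp + 2 tsp = 11/3 tbsp) × 17/6 × 15 mL/tbsp ≈ 156 mL
cream cheese: 2.5 kg × 17/6 × 1000 g/kg ≈ 7083 g

granulated sugar: 850 g; milk: 156 mL; cream cheese: 7083 g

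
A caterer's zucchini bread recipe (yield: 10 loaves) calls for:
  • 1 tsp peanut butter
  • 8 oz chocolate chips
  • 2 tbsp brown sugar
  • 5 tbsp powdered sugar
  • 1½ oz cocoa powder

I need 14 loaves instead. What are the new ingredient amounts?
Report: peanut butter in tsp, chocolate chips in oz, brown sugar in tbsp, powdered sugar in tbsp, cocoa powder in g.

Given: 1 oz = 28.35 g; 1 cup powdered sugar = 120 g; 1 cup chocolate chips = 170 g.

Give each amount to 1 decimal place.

Scaling factor: 14/10 = 7/5 = 1.4.
peanut butter: 1 tsp × 7/5 = 1.4 tsp
chocolate chips: 8 oz × 7/5 = 11.2 oz
brown sugar: 2 tbsp × 7/5 = 2.8 tbsp
powdered sugar: 5 tbsp × 7/5 = 7.0 tbsp
cocoa powder: 1.5 oz × 7/5 × 28.35 g/oz ≈ 59.5 g

peanut butter: 1.4 tsp; chocolate chips: 11.2 oz; brown sugar: 2.8 tbsp; powdered sugar: 7.0 tbsp; cocoa powder: 59.5 g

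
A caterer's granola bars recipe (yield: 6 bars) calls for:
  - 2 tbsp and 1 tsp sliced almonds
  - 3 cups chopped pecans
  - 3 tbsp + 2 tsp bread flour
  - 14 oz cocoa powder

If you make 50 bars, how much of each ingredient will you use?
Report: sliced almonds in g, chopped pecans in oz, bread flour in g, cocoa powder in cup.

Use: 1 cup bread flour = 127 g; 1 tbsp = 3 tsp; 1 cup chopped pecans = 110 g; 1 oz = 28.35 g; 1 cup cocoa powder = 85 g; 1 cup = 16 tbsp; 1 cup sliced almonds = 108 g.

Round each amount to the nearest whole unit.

Scaling factor: 50/6 = 25/3.
sliced almonds: (2 tbsp + 1 tsp = 7/3 tbsp) × 25/3 ÷ 16 tbsp/cup × 108 g/cup ≈ 131 g
chopped pecans: 3 cup × 25/3 × 110 g/cup ÷ 28.35 g/oz ≈ 97 oz
bread flour: (3 tbsp + 2 tsp = 11/3 tbsp) × 25/3 ÷ 16 tbsp/cup × 127 g/cup ≈ 243 g
cocoa powder: 14 oz × 25/3 × 28.35 g/oz ÷ 85 g/cup ≈ 39 cup

sliced almonds: 131 g; chopped pecans: 97 oz; bread flour: 243 g; cocoa powder: 39 cup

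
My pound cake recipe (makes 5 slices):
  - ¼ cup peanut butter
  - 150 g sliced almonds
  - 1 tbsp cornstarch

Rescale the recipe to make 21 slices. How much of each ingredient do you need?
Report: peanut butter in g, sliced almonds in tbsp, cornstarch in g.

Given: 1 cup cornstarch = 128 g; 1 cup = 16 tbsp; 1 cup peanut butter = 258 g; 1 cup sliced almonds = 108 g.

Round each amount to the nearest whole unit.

Scaling factor: 21/5 = 4.2.
peanut butter: 0.25 cup × 21/5 × 258 g/cup ≈ 271 g
sliced almonds: 150 g × 21/5 ÷ 108 g/cup × 16 tbsp/cup ≈ 93 tbsp
cornstarch: 1 tbsp × 21/5 ÷ 16 tbsp/cup × 128 g/cup ≈ 34 g

peanut butter: 271 g; sliced almonds: 93 tbsp; cornstarch: 34 g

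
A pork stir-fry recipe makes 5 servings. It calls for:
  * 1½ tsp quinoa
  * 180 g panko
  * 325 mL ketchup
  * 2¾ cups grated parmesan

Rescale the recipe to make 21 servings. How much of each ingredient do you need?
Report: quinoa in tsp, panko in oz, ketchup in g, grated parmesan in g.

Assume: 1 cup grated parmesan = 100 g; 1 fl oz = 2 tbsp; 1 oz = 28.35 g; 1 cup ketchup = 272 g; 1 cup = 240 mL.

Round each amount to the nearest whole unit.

quinoa: 6 tsp; panko: 27 oz; ketchup: 1547 g; grated parmesan: 1155 g

Scaling factor: 21/5 = 4.2.
quinoa: 1.5 tsp × 21/5 ≈ 6 tsp
panko: 180 g × 21/5 ÷ 28.35 g/oz ≈ 27 oz
ketchup: 325 mL × 21/5 ÷ 240 mL/cup × 272 g/cup = 1547 g
grated parmesan: 2.75 cup × 21/5 × 100 g/cup = 1155 g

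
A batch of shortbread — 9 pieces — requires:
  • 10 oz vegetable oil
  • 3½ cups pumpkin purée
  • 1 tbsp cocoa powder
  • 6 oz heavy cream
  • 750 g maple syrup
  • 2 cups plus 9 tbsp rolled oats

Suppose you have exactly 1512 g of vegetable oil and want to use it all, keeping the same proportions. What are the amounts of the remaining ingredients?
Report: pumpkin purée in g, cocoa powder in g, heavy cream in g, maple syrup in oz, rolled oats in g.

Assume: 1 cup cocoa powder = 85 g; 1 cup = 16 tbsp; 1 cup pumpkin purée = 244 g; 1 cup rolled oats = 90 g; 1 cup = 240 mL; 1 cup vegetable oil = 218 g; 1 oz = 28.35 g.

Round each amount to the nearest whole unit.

pumpkin purée: 4555 g; cocoa powder: 28 g; heavy cream: 907 g; maple syrup: 141 oz; rolled oats: 1230 g

The original recipe has 283.5 g of vegetable oil, so the scaling factor is 1512 ÷ 283.5 = 16/3.
pumpkin purée: 3.5 cup × 16/3 × 244 g/cup ≈ 4555 g
cocoa powder: 1 tbsp × 16/3 ÷ 16 tbsp/cup × 85 g/cup ≈ 28 g
heavy cream: 6 oz × 16/3 × 28.35 g/oz ≈ 907 g
maple syrup: 750 g × 16/3 ÷ 28.35 g/oz ≈ 141 oz
rolled oats: (2 cup + 9 tbsp = 2.5625 cup) × 16/3 × 90 g/cup = 1230 g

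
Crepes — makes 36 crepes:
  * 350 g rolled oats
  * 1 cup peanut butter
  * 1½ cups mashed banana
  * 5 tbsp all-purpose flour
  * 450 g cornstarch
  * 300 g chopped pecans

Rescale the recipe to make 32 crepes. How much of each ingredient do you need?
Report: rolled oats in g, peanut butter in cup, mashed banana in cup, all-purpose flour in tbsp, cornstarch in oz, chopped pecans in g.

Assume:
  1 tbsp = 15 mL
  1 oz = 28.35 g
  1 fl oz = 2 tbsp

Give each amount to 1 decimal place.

rolled oats: 311.1 g; peanut butter: 0.9 cup; mashed banana: 1.3 cup; all-purpose flour: 4.4 tbsp; cornstarch: 14.1 oz; chopped pecans: 266.7 g

Scaling factor: 32/36 = 8/9.
rolled oats: 350 g × 8/9 ≈ 311.1 g
peanut butter: 1 cup × 8/9 ≈ 0.9 cup
mashed banana: 1.5 cup × 8/9 ≈ 1.3 cup
all-purpose flour: 5 tbsp × 8/9 ≈ 4.4 tbsp
cornstarch: 450 g × 8/9 ÷ 28.35 g/oz ≈ 14.1 oz
chopped pecans: 300 g × 8/9 ≈ 266.7 g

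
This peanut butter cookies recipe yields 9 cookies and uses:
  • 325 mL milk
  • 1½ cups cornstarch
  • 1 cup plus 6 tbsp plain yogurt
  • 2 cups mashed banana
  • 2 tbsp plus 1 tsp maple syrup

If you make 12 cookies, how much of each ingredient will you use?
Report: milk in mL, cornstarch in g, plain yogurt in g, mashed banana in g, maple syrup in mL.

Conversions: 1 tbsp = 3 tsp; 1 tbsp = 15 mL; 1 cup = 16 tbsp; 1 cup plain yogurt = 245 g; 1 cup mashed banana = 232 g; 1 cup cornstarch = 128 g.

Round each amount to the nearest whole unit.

milk: 433 mL; cornstarch: 256 g; plain yogurt: 449 g; mashed banana: 619 g; maple syrup: 47 mL

Scaling factor: 12/9 = 4/3.
milk: 325 mL × 4/3 ≈ 433 mL
cornstarch: 1.5 cup × 4/3 × 128 g/cup = 256 g
plain yogurt: (1 cup + 6 tbsp = 1.375 cup) × 4/3 × 245 g/cup ≈ 449 g
mashed banana: 2 cup × 4/3 × 232 g/cup ≈ 619 g
maple syrup: (2 tbsp + 1 tsp = 7/3 tbsp) × 4/3 × 15 mL/tbsp ≈ 47 mL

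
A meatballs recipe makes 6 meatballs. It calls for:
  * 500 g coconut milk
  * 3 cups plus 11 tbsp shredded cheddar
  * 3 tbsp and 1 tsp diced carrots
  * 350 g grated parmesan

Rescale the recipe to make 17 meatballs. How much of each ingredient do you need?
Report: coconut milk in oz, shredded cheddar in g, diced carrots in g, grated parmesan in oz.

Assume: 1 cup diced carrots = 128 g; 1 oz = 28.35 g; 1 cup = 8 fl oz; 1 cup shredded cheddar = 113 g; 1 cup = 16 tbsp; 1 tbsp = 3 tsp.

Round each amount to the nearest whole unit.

coconut milk: 50 oz; shredded cheddar: 1181 g; diced carrots: 76 g; grated parmesan: 35 oz

Scaling factor: 17/6.
coconut milk: 500 g × 17/6 ÷ 28.35 g/oz ≈ 50 oz
shredded cheddar: (3 cup + 11 tbsp = 3.6875 cup) × 17/6 × 113 g/cup ≈ 1181 g
diced carrots: (3 tbsp + 1 tsp = 10/3 tbsp) × 17/6 ÷ 16 tbsp/cup × 128 g/cup ≈ 76 g
grated parmesan: 350 g × 17/6 ÷ 28.35 g/oz ≈ 35 oz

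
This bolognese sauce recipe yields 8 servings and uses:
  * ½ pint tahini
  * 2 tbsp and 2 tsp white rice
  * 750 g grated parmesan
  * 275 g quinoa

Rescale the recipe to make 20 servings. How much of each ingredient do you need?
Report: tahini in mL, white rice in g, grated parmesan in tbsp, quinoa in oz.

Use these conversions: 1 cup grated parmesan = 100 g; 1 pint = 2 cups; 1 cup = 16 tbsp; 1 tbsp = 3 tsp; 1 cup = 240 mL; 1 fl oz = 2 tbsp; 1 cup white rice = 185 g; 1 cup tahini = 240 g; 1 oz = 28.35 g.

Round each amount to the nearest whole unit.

Scaling factor: 20/8 = 5/2 = 2.5.
tahini: 0.5 pint × 5/2 × 2 cup/pint × 240 mL/cup = 600 mL
white rice: (2 tbsp + 2 tsp = 8/3 tbsp) × 5/2 ÷ 16 tbsp/cup × 185 g/cup ≈ 77 g
grated parmesan: 750 g × 5/2 ÷ 100 g/cup × 16 tbsp/cup = 300 tbsp
quinoa: 275 g × 5/2 ÷ 28.35 g/oz ≈ 24 oz

tahini: 600 mL; white rice: 77 g; grated parmesan: 300 tbsp; quinoa: 24 oz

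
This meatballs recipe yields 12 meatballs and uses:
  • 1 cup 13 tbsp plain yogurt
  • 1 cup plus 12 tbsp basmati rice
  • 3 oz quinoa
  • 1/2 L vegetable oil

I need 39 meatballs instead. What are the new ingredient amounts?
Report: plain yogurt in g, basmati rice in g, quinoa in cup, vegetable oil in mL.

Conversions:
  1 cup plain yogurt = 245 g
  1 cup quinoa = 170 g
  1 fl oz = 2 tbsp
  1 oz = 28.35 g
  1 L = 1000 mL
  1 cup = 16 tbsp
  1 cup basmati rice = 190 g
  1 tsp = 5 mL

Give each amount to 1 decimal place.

Scaling factor: 39/12 = 13/4 = 3.25.
plain yogurt: (1 cup + 13 tbsp = 1.8125 cup) × 13/4 × 245 g/cup ≈ 1443.2 g
basmati rice: (1 cup + 12 tbsp = 1.75 cup) × 13/4 × 190 g/cup ≈ 1080.6 g
quinoa: 3 oz × 13/4 × 28.35 g/oz ÷ 170 g/cup ≈ 1.6 cup
vegetable oil: 0.5 L × 13/4 × 1000 mL/L = 1625.0 mL

plain yogurt: 1443.2 g; basmati rice: 1080.6 g; quinoa: 1.6 cup; vegetable oil: 1625.0 mL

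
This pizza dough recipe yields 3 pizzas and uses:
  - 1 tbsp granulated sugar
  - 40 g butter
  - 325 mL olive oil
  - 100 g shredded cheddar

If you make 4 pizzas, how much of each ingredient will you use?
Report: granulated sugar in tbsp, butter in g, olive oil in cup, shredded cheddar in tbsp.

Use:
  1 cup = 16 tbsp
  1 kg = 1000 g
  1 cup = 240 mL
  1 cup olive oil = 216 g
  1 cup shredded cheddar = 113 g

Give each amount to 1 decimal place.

Scaling factor: 4/3.
granulated sugar: 1 tbsp × 4/3 ≈ 1.3 tbsp
butter: 40 g × 4/3 ≈ 53.3 g
olive oil: 325 mL × 4/3 ÷ 240 mL/cup ≈ 1.8 cup
shredded cheddar: 100 g × 4/3 ÷ 113 g/cup × 16 tbsp/cup ≈ 18.9 tbsp

granulated sugar: 1.3 tbsp; butter: 53.3 g; olive oil: 1.8 cup; shredded cheddar: 18.9 tbsp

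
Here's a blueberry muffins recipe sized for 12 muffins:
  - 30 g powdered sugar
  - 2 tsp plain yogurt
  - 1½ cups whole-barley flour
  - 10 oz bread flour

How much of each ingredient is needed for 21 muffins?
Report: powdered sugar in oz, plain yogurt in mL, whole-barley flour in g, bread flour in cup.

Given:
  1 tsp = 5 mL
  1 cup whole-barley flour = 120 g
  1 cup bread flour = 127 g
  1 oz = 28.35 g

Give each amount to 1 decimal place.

powdered sugar: 1.9 oz; plain yogurt: 17.5 mL; whole-barley flour: 315.0 g; bread flour: 3.9 cup

Scaling factor: 21/12 = 7/4 = 1.75.
powdered sugar: 30 g × 7/4 ÷ 28.35 g/oz ≈ 1.9 oz
plain yogurt: 2 tsp × 7/4 × 5 mL/tsp = 17.5 mL
whole-barley flour: 1.5 cup × 7/4 × 120 g/cup = 315.0 g
bread flour: 10 oz × 7/4 × 28.35 g/oz ÷ 127 g/cup ≈ 3.9 cup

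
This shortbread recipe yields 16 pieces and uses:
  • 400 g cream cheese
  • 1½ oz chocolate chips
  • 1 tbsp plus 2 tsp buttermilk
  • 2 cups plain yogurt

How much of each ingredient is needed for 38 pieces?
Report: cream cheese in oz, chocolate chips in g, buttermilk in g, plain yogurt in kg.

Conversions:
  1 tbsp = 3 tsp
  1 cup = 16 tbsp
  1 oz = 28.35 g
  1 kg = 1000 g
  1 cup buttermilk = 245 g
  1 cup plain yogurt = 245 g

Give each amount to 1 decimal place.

Scaling factor: 38/16 = 19/8 = 2.375.
cream cheese: 400 g × 19/8 ÷ 28.35 g/oz ≈ 33.5 oz
chocolate chips: 1.5 oz × 19/8 × 28.35 g/oz ≈ 101.0 g
buttermilk: (1 tbsp + 2 tsp = 5/3 tbsp) × 19/8 ÷ 16 tbsp/cup × 245 g/cup ≈ 60.6 g
plain yogurt: 2 cup × 19/8 × 245 g/cup ÷ 1000 g/kg ≈ 1.2 kg

cream cheese: 33.5 oz; chocolate chips: 101.0 g; buttermilk: 60.6 g; plain yogurt: 1.2 kg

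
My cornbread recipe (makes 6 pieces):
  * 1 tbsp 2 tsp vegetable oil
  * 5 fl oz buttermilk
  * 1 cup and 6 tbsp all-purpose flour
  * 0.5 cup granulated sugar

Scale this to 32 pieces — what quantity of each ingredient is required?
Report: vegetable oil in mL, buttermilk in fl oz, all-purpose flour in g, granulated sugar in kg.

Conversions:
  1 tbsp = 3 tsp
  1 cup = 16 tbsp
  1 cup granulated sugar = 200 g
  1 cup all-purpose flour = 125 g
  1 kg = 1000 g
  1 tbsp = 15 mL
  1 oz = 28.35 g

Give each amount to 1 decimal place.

vegetable oil: 133.3 mL; buttermilk: 26.7 fl oz; all-purpose flour: 916.7 g; granulated sugar: 0.5 kg

Scaling factor: 32/6 = 16/3.
vegetable oil: (1 tbsp + 2 tsp = 5/3 tbsp) × 16/3 × 15 mL/tbsp ≈ 133.3 mL
buttermilk: 5 fl oz × 16/3 ≈ 26.7 fl oz
all-purpose flour: (1 cup + 6 tbsp = 1.375 cup) × 16/3 × 125 g/cup ≈ 916.7 g
granulated sugar: 0.5 cup × 16/3 × 200 g/cup ÷ 1000 g/kg ≈ 0.5 kg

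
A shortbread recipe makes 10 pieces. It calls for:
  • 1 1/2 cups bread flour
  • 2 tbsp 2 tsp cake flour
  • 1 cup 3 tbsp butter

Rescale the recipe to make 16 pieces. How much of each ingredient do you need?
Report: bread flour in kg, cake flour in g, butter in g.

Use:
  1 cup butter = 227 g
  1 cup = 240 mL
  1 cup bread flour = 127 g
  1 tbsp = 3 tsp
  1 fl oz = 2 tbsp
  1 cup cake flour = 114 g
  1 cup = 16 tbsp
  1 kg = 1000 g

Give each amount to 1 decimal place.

Scaling factor: 16/10 = 8/5 = 1.6.
bread flour: 1.5 cup × 8/5 × 127 g/cup ÷ 1000 g/kg ≈ 0.3 kg
cake flour: (2 tbsp + 2 tsp = 8/3 tbsp) × 8/5 ÷ 16 tbsp/cup × 114 g/cup = 30.4 g
butter: (1 cup + 3 tbsp = 1.1875 cup) × 8/5 × 227 g/cup = 431.3 g

bread flour: 0.3 kg; cake flour: 30.4 g; butter: 431.3 g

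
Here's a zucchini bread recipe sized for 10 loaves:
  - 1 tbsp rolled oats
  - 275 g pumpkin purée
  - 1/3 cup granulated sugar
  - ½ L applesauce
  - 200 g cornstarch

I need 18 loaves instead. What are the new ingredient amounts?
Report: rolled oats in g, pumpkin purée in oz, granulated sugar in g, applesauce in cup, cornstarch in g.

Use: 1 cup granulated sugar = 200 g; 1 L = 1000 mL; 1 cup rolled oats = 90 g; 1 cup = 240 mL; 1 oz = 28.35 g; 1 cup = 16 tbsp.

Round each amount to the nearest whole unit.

rolled oats: 10 g; pumpkin purée: 17 oz; granulated sugar: 120 g; applesauce: 4 cup; cornstarch: 360 g

Scaling factor: 18/10 = 9/5 = 1.8.
rolled oats: 1 tbsp × 9/5 ÷ 16 tbsp/cup × 90 g/cup ≈ 10 g
pumpkin purée: 275 g × 9/5 ÷ 28.35 g/oz ≈ 17 oz
granulated sugar: 1/3 cup × 9/5 × 200 g/cup = 120 g
applesauce: 0.5 L × 9/5 × 1000 mL/L ÷ 240 mL/cup ≈ 4 cup
cornstarch: 200 g × 9/5 = 360 g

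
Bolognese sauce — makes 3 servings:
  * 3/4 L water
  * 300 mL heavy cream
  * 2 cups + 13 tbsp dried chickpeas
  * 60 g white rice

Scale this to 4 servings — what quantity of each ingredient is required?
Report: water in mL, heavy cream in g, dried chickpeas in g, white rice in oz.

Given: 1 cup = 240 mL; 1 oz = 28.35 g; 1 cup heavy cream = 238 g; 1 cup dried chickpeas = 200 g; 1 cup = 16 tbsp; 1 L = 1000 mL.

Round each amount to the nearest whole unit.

water: 1000 mL; heavy cream: 397 g; dried chickpeas: 750 g; white rice: 3 oz

Scaling factor: 4/3.
water: 0.75 L × 4/3 × 1000 mL/L = 1000 mL
heavy cream: 300 mL × 4/3 ÷ 240 mL/cup × 238 g/cup ≈ 397 g
dried chickpeas: (2 cup + 13 tbsp = 2.8125 cup) × 4/3 × 200 g/cup = 750 g
white rice: 60 g × 4/3 ÷ 28.35 g/oz ≈ 3 oz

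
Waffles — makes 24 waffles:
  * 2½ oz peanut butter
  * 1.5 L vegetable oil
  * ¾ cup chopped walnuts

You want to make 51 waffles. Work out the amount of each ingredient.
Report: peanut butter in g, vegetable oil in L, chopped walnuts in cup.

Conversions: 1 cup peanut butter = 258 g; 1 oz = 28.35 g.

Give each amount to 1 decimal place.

Scaling factor: 51/24 = 17/8 = 2.125.
peanut butter: 2.5 oz × 17/8 × 28.35 g/oz ≈ 150.6 g
vegetable oil: 1.5 L × 17/8 ≈ 3.2 L
chopped walnuts: 0.75 cup × 17/8 ≈ 1.6 cup

peanut butter: 150.6 g; vegetable oil: 3.2 L; chopped walnuts: 1.6 cup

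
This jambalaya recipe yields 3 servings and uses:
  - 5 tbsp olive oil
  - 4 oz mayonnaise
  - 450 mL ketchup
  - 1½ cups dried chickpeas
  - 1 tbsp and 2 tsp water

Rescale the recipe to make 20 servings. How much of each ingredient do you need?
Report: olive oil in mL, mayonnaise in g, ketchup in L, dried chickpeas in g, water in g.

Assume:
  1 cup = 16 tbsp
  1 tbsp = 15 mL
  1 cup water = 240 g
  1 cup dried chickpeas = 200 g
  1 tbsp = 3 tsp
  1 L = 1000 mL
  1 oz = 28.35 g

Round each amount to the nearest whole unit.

Scaling factor: 20/3.
olive oil: 5 tbsp × 20/3 × 15 mL/tbsp = 500 mL
mayonnaise: 4 oz × 20/3 × 28.35 g/oz = 756 g
ketchup: 450 mL × 20/3 ÷ 1000 mL/L = 3 L
dried chickpeas: 1.5 cup × 20/3 × 200 g/cup = 2000 g
water: (1 tbsp + 2 tsp = 5/3 tbsp) × 20/3 ÷ 16 tbsp/cup × 240 g/cup ≈ 167 g

olive oil: 500 mL; mayonnaise: 756 g; ketchup: 3 L; dried chickpeas: 2000 g; water: 167 g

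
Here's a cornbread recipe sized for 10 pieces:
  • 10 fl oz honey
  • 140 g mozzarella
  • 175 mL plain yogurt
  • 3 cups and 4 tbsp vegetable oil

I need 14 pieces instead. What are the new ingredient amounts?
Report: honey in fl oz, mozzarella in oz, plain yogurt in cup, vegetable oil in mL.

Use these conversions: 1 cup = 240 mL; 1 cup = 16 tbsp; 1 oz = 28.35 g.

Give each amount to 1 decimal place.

honey: 14.0 fl oz; mozzarella: 6.9 oz; plain yogurt: 1.0 cup; vegetable oil: 1092.0 mL

Scaling factor: 14/10 = 7/5 = 1.4.
honey: 10 fl oz × 7/5 = 14.0 fl oz
mozzarella: 140 g × 7/5 ÷ 28.35 g/oz ≈ 6.9 oz
plain yogurt: 175 mL × 7/5 ÷ 240 mL/cup ≈ 1.0 cup
vegetable oil: (3 cup + 4 tbsp = 3.25 cup) × 7/5 × 240 mL/cup = 1092.0 mL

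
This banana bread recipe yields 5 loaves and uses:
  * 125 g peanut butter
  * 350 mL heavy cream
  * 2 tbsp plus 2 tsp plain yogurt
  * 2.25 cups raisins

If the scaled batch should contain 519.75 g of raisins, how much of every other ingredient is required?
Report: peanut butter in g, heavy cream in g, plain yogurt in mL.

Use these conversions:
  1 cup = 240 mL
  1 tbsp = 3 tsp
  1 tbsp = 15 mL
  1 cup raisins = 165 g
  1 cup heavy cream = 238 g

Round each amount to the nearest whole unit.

The original recipe has 371.25 g of raisins, so the scaling factor is 519.75 ÷ 371.25 = 7/5 = 1.4.
peanut butter: 125 g × 7/5 = 175 g
heavy cream: 350 mL × 7/5 ÷ 240 mL/cup × 238 g/cup ≈ 486 g
plain yogurt: (2 tbsp + 2 tsp = 8/3 tbsp) × 7/5 × 15 mL/tbsp = 56 mL

peanut butter: 175 g; heavy cream: 486 g; plain yogurt: 56 mL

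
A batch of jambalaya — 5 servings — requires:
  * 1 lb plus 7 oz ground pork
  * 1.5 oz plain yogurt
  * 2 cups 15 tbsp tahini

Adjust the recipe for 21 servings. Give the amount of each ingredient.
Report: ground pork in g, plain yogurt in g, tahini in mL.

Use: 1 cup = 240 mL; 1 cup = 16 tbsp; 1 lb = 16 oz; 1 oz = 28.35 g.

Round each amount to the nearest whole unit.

ground pork: 2739 g; plain yogurt: 179 g; tahini: 2961 mL

Scaling factor: 21/5 = 4.2.
ground pork: (1 lb + 7 oz = 1.4375 lb) × 21/5 × 16 oz/lb × 28.35 g/oz ≈ 2739 g
plain yogurt: 1.5 oz × 21/5 × 28.35 g/oz ≈ 179 g
tahini: (2 cup + 15 tbsp = 2.9375 cup) × 21/5 × 240 mL/cup = 2961 mL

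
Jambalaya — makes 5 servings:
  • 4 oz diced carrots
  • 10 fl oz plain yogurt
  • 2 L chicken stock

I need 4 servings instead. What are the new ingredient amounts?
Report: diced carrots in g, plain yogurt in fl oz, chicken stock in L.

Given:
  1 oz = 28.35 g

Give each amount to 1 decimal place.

Scaling factor: 4/5 = 0.8.
diced carrots: 4 oz × 4/5 × 28.35 g/oz ≈ 90.7 g
plain yogurt: 10 fl oz × 4/5 = 8.0 fl oz
chicken stock: 2 L × 4/5 = 1.6 L

diced carrots: 90.7 g; plain yogurt: 8.0 fl oz; chicken stock: 1.6 L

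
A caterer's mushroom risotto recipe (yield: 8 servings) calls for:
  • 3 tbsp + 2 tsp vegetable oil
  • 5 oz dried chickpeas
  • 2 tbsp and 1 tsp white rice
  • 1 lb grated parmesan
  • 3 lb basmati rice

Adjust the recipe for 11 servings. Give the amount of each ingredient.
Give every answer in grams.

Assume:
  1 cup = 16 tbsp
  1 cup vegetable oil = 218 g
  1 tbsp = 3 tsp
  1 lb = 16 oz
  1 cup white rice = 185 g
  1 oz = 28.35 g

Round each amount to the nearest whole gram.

vegetable oil: 69 g; dried chickpeas: 195 g; white rice: 37 g; grated parmesan: 624 g; basmati rice: 1871 g

Scaling factor: 11/8 = 1.375.
vegetable oil: (3 tbsp + 2 tsp = 11/3 tbsp) × 11/8 ÷ 16 tbsp/cup × 218 g/cup ≈ 69 g
dried chickpeas: 5 oz × 11/8 × 28.35 g/oz ≈ 195 g
white rice: (2 tbsp + 1 tsp = 7/3 tbsp) × 11/8 ÷ 16 tbsp/cup × 185 g/cup ≈ 37 g
grated parmesan: 1 lb × 11/8 × 16 oz/lb × 28.35 g/oz ≈ 624 g
basmati rice: 3 lb × 11/8 × 16 oz/lb × 28.35 g/oz ≈ 1871 g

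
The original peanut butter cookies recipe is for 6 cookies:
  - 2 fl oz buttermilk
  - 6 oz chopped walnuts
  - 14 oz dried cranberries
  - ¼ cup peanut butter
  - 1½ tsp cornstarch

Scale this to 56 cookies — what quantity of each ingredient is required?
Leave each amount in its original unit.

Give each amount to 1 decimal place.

Scaling factor: 56/6 = 28/3.
buttermilk: 2 fl oz × 28/3 ≈ 18.7 fl oz
chopped walnuts: 6 oz × 28/3 = 56.0 oz
dried cranberries: 14 oz × 28/3 ≈ 130.7 oz
peanut butter: 0.25 cup × 28/3 ≈ 2.3 cup
cornstarch: 1.5 tsp × 28/3 = 14.0 tsp

buttermilk: 18.7 fl oz; chopped walnuts: 56.0 oz; dried cranberries: 130.7 oz; peanut butter: 2.3 cup; cornstarch: 14.0 tsp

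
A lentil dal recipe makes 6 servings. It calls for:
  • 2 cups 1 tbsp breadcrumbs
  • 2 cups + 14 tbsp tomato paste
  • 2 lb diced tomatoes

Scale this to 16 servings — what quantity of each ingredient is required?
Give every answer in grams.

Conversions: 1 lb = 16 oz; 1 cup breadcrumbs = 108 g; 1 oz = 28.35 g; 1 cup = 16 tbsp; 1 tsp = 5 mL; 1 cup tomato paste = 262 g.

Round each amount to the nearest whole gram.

breadcrumbs: 594 g; tomato paste: 2009 g; diced tomatoes: 2419 g

Scaling factor: 16/6 = 8/3.
breadcrumbs: (2 cup + 1 tbsp = 2.0625 cup) × 8/3 × 108 g/cup = 594 g
tomato paste: (2 cup + 14 tbsp = 2.875 cup) × 8/3 × 262 g/cup ≈ 2009 g
diced tomatoes: 2 lb × 8/3 × 16 oz/lb × 28.35 g/oz ≈ 2419 g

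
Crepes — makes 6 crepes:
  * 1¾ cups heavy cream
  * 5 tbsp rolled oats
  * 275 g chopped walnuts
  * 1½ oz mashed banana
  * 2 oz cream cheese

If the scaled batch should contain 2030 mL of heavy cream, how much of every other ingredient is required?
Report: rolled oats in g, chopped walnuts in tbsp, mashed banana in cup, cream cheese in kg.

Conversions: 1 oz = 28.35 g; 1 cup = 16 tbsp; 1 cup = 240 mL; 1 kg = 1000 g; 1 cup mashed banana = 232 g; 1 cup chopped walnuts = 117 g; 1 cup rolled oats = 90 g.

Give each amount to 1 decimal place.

The original recipe has 420 mL of heavy cream, so the scaling factor is 2030 ÷ 420 = 29/6.
rolled oats: 5 tbsp × 29/6 ÷ 16 tbsp/cup × 90 g/cup ≈ 135.9 g
chopped walnuts: 275 g × 29/6 ÷ 117 g/cup × 16 tbsp/cup ≈ 181.8 tbsp
mashed banana: 1.5 oz × 29/6 × 28.35 g/oz ÷ 232 g/cup ≈ 0.9 cup
cream cheese: 2 oz × 29/6 × 28.35 g/oz ÷ 1000 g/kg ≈ 0.3 kg

rolled oats: 135.9 g; chopped walnuts: 181.8 tbsp; mashed banana: 0.9 cup; cream cheese: 0.3 kg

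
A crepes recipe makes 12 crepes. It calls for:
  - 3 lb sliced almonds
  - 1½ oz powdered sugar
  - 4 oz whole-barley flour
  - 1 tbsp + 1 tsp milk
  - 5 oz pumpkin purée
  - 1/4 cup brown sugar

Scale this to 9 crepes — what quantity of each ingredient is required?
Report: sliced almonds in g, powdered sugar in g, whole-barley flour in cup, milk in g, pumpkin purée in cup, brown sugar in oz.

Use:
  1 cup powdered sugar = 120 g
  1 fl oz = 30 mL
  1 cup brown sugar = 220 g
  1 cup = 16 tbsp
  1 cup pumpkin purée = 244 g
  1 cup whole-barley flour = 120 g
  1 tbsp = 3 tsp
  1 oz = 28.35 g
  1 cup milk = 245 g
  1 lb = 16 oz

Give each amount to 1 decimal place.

sliced almonds: 1020.6 g; powdered sugar: 31.9 g; whole-barley flour: 0.7 cup; milk: 15.3 g; pumpkin purée: 0.4 cup; brown sugar: 1.5 oz

Scaling factor: 9/12 = 3/4 = 0.75.
sliced almonds: 3 lb × 3/4 × 16 oz/lb × 28.35 g/oz = 1020.6 g
powdered sugar: 1.5 oz × 3/4 × 28.35 g/oz ≈ 31.9 g
whole-barley flour: 4 oz × 3/4 × 28.35 g/oz ÷ 120 g/cup ≈ 0.7 cup
milk: (1 tbsp + 1 tsp = 4/3 tbsp) × 3/4 ÷ 16 tbsp/cup × 245 g/cup ≈ 15.3 g
pumpkin purée: 5 oz × 3/4 × 28.35 g/oz ÷ 244 g/cup ≈ 0.4 cup
brown sugar: 0.25 cup × 3/4 × 220 g/cup ÷ 28.35 g/oz ≈ 1.5 oz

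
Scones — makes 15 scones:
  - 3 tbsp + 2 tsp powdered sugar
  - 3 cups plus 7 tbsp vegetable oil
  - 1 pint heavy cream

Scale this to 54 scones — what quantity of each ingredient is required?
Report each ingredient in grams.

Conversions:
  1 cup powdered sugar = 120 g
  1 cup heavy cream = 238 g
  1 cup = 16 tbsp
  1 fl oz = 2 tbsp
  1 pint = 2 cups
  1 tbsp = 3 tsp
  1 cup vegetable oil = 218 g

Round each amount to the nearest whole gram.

Scaling factor: 54/15 = 18/5 = 3.6.
powdered sugar: (3 tbsp + 2 tsp = 11/3 tbsp) × 18/5 ÷ 16 tbsp/cup × 120 g/cup = 99 g
vegetable oil: (3 cup + 7 tbsp = 3.4375 cup) × 18/5 × 218 g/cup ≈ 2698 g
heavy cream: 1 pint × 18/5 × 2 cup/pint × 238 g/cup ≈ 1714 g

powdered sugar: 99 g; vegetable oil: 2698 g; heavy cream: 1714 g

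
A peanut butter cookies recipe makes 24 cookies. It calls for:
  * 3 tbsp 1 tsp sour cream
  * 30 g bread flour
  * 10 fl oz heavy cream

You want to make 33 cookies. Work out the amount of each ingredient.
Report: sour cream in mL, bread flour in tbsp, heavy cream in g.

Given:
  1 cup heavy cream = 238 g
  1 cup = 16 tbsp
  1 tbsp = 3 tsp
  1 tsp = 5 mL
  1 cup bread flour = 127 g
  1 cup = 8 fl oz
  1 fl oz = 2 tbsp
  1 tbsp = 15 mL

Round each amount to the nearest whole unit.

sour cream: 69 mL; bread flour: 5 tbsp; heavy cream: 409 g

Scaling factor: 33/24 = 11/8 = 1.375.
sour cream: (3 tbsp + 1 tsp = 10/3 tbsp) × 11/8 × 15 mL/tbsp ≈ 69 mL
bread flour: 30 g × 11/8 ÷ 127 g/cup × 16 tbsp/cup ≈ 5 tbsp
heavy cream: 10 fl oz × 11/8 ÷ 8 fl oz/cup × 238 g/cup ≈ 409 g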